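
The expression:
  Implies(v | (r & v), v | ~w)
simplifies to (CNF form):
True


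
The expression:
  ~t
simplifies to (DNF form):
~t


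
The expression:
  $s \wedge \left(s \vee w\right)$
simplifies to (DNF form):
$s$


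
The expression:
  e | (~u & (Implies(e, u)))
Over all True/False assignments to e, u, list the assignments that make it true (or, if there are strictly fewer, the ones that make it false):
is false only for:
  e=False, u=True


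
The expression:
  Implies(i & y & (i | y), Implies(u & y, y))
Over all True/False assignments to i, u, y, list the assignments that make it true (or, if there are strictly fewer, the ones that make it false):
is always true.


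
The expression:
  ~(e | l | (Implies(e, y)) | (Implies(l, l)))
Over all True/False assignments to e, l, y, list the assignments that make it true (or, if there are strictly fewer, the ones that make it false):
is never true.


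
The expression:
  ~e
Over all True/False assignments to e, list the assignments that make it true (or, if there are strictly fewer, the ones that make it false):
is true only for:
  e=False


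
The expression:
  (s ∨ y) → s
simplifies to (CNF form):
s ∨ ¬y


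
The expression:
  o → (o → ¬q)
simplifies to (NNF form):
¬o ∨ ¬q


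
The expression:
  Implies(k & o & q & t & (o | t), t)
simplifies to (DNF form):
True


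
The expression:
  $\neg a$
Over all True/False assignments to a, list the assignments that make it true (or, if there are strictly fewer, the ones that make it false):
is true only for:
  a=False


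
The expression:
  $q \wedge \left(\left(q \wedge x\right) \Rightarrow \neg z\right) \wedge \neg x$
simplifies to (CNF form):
$q \wedge \neg x$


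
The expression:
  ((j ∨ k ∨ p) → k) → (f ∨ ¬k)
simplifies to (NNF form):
f ∨ ¬k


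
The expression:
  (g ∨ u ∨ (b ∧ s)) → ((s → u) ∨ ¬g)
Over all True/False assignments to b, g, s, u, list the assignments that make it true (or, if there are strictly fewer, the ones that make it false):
is false only for:
  b=False, g=True, s=True, u=False;
  b=True, g=True, s=True, u=False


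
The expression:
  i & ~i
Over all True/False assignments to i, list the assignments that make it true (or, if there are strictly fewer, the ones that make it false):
is never true.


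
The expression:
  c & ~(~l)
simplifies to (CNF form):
c & l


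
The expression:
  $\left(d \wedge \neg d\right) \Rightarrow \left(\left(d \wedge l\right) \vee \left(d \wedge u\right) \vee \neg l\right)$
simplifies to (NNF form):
$\text{True}$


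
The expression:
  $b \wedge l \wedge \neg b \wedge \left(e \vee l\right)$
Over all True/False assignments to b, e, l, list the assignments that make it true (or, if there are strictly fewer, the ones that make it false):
is never true.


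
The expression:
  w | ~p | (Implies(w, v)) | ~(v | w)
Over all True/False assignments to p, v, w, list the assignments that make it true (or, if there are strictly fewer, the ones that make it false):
is always true.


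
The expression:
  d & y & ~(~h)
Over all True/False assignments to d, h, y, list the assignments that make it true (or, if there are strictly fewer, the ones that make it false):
is true only for:
  d=True, h=True, y=True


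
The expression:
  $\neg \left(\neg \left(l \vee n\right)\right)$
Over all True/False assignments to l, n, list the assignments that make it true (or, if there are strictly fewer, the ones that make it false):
is false only for:
  l=False, n=False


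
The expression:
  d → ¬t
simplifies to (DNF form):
¬d ∨ ¬t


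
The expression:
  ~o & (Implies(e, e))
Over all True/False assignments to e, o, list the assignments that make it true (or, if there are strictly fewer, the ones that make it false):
is true only for:
  e=False, o=False;
  e=True, o=False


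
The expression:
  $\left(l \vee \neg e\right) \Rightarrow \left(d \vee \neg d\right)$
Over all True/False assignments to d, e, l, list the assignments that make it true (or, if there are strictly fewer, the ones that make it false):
is always true.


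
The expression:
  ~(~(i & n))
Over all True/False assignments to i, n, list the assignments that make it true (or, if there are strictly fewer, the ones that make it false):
is true only for:
  i=True, n=True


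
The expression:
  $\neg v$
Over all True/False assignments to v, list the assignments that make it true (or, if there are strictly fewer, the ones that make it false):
is true only for:
  v=False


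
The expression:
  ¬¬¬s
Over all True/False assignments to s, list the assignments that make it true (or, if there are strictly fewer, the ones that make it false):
is true only for:
  s=False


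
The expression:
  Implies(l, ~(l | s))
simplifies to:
~l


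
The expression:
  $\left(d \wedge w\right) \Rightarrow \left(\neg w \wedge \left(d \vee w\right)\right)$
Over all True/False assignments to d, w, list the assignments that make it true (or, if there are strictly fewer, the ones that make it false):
is false only for:
  d=True, w=True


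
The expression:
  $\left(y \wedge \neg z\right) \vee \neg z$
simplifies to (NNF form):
$\neg z$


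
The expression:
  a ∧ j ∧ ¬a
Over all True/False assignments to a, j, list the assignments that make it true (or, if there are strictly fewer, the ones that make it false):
is never true.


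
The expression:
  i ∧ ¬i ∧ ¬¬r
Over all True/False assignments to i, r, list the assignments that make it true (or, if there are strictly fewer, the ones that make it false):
is never true.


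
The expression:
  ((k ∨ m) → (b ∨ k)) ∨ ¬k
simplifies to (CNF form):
True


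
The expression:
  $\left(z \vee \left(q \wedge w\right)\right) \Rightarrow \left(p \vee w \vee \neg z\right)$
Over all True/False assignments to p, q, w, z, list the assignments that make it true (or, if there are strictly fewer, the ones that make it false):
is false only for:
  p=False, q=False, w=False, z=True;
  p=False, q=True, w=False, z=True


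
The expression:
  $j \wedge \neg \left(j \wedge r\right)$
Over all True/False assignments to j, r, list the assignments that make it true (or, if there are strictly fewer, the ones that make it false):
is true only for:
  j=True, r=False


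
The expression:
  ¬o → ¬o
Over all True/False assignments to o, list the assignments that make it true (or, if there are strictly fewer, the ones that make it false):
is always true.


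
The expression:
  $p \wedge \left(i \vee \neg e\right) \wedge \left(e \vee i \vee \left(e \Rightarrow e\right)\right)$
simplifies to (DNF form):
$\left(i \wedge p\right) \vee \left(p \wedge \neg e\right)$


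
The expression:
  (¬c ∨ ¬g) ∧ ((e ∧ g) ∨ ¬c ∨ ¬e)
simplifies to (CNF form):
(¬c ∨ ¬e) ∧ (¬c ∨ ¬g)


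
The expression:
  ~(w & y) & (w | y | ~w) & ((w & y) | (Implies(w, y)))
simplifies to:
~w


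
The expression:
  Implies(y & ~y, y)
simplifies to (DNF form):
True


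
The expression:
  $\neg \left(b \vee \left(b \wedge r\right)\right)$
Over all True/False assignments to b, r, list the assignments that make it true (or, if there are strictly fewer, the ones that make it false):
is true only for:
  b=False, r=False;
  b=False, r=True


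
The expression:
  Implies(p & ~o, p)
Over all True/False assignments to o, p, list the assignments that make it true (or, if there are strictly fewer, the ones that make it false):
is always true.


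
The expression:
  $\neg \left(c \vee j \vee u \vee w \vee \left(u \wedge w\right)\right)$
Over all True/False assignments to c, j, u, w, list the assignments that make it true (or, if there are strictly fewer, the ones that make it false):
is true only for:
  c=False, j=False, u=False, w=False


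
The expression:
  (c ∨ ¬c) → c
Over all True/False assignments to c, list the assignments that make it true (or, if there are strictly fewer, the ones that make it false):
is true only for:
  c=True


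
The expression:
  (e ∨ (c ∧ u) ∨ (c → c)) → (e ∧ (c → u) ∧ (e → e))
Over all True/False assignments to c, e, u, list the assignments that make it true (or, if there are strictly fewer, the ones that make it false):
is true only for:
  c=False, e=True, u=False;
  c=False, e=True, u=True;
  c=True, e=True, u=True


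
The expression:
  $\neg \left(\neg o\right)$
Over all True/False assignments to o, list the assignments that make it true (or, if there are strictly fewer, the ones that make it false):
is true only for:
  o=True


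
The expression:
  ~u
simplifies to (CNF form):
~u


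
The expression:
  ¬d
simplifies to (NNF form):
¬d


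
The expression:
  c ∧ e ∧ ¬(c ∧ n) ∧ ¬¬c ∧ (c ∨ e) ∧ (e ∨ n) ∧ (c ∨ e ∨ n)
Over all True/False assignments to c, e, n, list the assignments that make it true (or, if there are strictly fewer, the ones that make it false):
is true only for:
  c=True, e=True, n=False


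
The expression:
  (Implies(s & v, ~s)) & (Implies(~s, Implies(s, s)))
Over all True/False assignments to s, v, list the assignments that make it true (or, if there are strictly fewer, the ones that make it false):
is false only for:
  s=True, v=True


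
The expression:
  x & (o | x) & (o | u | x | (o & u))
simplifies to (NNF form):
x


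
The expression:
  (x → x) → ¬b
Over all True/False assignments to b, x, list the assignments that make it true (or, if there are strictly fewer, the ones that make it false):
is true only for:
  b=False, x=False;
  b=False, x=True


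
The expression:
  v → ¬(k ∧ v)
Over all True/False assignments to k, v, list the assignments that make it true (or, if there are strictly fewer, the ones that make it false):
is false only for:
  k=True, v=True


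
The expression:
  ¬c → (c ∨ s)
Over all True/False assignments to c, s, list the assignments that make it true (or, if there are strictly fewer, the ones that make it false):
is false only for:
  c=False, s=False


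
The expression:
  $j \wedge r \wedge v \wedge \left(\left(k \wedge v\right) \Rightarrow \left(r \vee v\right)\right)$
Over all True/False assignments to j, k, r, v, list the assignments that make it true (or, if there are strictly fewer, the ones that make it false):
is true only for:
  j=True, k=False, r=True, v=True;
  j=True, k=True, r=True, v=True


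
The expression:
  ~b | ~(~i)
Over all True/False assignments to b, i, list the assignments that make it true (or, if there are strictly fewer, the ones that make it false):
is false only for:
  b=True, i=False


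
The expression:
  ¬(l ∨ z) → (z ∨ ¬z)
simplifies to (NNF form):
True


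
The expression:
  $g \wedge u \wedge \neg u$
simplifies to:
$\text{False}$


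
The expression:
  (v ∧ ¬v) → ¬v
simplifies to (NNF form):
True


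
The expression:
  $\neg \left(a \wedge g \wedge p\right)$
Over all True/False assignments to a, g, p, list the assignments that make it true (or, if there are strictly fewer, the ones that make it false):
is false only for:
  a=True, g=True, p=True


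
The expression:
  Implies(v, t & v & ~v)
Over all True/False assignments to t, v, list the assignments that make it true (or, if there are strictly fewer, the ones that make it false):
is true only for:
  t=False, v=False;
  t=True, v=False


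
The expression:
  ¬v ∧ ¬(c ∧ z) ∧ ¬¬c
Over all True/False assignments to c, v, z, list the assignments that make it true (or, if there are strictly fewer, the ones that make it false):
is true only for:
  c=True, v=False, z=False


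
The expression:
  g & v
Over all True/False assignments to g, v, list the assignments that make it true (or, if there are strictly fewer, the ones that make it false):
is true only for:
  g=True, v=True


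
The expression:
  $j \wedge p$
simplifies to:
$j \wedge p$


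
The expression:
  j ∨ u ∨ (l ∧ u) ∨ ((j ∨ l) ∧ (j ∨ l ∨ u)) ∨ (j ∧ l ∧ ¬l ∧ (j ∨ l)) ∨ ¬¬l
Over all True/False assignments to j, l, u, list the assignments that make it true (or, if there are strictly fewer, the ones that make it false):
is false only for:
  j=False, l=False, u=False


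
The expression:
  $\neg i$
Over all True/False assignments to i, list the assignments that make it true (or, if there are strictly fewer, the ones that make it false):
is true only for:
  i=False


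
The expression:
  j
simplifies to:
j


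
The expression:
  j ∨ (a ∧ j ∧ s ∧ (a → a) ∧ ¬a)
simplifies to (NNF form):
j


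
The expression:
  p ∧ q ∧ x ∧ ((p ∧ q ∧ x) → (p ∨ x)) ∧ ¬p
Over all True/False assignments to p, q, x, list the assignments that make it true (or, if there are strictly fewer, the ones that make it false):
is never true.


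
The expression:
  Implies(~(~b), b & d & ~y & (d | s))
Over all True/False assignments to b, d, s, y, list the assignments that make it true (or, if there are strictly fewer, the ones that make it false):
is false only for:
  b=True, d=False, s=False, y=False;
  b=True, d=False, s=False, y=True;
  b=True, d=False, s=True, y=False;
  b=True, d=False, s=True, y=True;
  b=True, d=True, s=False, y=True;
  b=True, d=True, s=True, y=True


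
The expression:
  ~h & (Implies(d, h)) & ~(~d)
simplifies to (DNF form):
False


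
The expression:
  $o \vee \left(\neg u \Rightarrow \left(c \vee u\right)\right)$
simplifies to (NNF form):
$c \vee o \vee u$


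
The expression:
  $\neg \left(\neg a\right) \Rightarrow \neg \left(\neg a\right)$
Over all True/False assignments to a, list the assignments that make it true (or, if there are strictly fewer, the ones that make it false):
is always true.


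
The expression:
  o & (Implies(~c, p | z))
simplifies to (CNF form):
o & (c | p | z)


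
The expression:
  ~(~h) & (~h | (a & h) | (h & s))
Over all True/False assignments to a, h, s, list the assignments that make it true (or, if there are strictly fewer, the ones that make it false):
is true only for:
  a=False, h=True, s=True;
  a=True, h=True, s=False;
  a=True, h=True, s=True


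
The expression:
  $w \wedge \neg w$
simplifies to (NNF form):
$\text{False}$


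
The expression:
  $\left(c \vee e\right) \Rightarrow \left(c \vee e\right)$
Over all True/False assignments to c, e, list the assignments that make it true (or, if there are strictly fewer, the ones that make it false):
is always true.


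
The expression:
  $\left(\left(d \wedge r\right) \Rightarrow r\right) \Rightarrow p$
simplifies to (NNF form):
$p$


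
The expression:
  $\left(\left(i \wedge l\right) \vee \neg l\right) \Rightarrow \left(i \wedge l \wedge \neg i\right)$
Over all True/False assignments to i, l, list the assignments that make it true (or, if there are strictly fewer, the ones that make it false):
is true only for:
  i=False, l=True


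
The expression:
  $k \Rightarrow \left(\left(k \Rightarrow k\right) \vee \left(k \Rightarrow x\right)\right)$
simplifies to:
$\text{True}$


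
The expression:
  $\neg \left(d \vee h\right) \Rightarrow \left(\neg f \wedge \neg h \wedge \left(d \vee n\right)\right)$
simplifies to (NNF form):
$d \vee h \vee \left(n \wedge \neg f\right)$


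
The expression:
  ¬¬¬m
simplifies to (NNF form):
¬m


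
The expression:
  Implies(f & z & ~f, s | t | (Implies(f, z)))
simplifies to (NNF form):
True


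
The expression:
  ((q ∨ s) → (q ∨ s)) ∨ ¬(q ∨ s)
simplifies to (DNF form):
True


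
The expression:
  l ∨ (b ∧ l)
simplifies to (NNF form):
l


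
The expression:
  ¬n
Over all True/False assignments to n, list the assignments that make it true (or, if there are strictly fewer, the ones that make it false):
is true only for:
  n=False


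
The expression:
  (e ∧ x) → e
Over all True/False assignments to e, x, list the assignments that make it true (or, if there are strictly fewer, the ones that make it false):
is always true.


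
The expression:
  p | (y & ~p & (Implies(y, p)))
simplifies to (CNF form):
p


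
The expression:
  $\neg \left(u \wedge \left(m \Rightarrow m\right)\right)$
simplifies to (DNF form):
$\neg u$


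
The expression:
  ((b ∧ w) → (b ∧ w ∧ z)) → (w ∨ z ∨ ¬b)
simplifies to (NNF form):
w ∨ z ∨ ¬b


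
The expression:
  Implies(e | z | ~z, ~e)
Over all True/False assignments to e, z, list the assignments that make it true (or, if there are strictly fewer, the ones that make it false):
is true only for:
  e=False, z=False;
  e=False, z=True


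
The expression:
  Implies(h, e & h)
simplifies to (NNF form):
e | ~h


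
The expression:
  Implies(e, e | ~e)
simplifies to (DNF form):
True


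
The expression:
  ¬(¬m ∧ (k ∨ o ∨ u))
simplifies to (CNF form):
(m ∨ ¬k) ∧ (m ∨ ¬o) ∧ (m ∨ ¬u)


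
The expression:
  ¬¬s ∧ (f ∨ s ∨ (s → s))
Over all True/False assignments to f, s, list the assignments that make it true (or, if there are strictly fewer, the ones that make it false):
is true only for:
  f=False, s=True;
  f=True, s=True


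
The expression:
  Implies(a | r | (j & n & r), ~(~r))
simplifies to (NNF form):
r | ~a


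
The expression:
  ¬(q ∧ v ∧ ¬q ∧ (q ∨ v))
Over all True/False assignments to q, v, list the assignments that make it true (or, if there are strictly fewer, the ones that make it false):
is always true.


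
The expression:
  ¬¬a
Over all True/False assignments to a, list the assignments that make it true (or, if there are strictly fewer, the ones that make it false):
is true only for:
  a=True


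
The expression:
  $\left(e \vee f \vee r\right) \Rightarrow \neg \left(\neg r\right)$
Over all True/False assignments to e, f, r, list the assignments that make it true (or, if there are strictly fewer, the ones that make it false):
is false only for:
  e=False, f=True, r=False;
  e=True, f=False, r=False;
  e=True, f=True, r=False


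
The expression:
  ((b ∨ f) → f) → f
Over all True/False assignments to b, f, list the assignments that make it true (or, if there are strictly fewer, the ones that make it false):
is false only for:
  b=False, f=False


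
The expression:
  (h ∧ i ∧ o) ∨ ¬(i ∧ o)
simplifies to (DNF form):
h ∨ ¬i ∨ ¬o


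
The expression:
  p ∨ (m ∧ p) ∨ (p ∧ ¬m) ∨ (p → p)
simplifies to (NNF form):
True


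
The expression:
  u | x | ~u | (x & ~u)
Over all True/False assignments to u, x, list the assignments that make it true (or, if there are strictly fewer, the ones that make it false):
is always true.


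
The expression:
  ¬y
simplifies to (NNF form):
¬y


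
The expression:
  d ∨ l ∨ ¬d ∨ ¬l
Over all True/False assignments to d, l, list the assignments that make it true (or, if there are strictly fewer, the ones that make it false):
is always true.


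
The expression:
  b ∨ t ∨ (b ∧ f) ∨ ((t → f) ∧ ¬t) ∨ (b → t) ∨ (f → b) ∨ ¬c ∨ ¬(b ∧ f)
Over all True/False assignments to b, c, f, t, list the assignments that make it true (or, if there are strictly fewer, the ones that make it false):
is always true.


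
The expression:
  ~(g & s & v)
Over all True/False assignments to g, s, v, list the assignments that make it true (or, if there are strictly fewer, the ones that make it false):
is false only for:
  g=True, s=True, v=True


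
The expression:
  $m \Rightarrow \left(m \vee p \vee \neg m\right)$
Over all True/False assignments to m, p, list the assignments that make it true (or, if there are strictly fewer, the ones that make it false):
is always true.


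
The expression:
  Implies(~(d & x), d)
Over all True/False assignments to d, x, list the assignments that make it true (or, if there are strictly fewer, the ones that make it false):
is true only for:
  d=True, x=False;
  d=True, x=True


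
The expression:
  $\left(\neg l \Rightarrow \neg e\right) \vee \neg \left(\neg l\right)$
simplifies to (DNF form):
$l \vee \neg e$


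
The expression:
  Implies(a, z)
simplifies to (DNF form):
z | ~a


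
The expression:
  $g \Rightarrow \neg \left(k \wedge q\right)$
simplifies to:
$\neg g \vee \neg k \vee \neg q$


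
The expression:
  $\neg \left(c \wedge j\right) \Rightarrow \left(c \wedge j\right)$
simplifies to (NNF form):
$c \wedge j$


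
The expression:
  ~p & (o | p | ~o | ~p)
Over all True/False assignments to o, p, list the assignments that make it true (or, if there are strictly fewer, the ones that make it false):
is true only for:
  o=False, p=False;
  o=True, p=False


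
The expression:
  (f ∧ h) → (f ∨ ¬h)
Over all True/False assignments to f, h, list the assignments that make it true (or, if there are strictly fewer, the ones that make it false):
is always true.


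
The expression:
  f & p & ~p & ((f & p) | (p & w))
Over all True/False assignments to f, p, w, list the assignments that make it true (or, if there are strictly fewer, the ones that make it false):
is never true.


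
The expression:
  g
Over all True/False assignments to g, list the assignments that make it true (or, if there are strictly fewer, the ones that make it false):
is true only for:
  g=True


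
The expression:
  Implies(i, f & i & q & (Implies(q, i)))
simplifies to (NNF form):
~i | (f & q)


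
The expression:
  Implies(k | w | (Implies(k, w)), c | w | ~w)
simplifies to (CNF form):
True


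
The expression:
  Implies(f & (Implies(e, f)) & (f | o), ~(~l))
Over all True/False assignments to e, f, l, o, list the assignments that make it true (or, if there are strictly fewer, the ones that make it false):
is false only for:
  e=False, f=True, l=False, o=False;
  e=False, f=True, l=False, o=True;
  e=True, f=True, l=False, o=False;
  e=True, f=True, l=False, o=True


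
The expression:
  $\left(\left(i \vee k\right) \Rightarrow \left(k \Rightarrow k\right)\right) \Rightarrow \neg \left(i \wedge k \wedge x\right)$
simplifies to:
$\neg i \vee \neg k \vee \neg x$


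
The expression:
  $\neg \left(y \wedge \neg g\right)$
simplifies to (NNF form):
$g \vee \neg y$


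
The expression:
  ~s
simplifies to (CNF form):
~s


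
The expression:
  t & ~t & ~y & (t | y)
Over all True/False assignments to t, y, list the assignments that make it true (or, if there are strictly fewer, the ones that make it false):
is never true.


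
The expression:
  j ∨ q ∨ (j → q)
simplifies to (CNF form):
True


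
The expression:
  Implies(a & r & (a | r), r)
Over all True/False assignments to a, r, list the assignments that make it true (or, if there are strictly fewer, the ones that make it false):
is always true.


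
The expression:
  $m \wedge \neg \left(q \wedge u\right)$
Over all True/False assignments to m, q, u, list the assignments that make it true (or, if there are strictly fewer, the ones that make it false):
is true only for:
  m=True, q=False, u=False;
  m=True, q=False, u=True;
  m=True, q=True, u=False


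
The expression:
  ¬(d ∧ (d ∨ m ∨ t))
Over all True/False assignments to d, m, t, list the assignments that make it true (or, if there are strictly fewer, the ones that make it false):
is true only for:
  d=False, m=False, t=False;
  d=False, m=False, t=True;
  d=False, m=True, t=False;
  d=False, m=True, t=True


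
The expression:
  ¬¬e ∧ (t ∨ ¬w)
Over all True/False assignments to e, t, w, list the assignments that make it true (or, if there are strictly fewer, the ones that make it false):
is true only for:
  e=True, t=False, w=False;
  e=True, t=True, w=False;
  e=True, t=True, w=True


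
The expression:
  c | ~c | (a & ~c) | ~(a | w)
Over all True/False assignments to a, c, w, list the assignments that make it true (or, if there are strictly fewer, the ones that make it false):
is always true.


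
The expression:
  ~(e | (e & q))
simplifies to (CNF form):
~e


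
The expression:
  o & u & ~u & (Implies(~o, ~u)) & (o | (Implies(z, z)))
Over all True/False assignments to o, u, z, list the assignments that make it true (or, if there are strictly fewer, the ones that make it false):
is never true.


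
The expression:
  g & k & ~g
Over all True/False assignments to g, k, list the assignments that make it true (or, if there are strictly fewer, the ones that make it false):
is never true.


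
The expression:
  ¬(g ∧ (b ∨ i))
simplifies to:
(¬b ∧ ¬i) ∨ ¬g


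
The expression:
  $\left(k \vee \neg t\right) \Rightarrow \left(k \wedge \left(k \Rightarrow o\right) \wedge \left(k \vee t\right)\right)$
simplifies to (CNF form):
$\left(k \vee t\right) \wedge \left(o \vee \neg k\right)$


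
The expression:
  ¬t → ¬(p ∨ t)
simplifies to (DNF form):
t ∨ ¬p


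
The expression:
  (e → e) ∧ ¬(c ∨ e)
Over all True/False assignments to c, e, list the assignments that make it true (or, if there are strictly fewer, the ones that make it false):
is true only for:
  c=False, e=False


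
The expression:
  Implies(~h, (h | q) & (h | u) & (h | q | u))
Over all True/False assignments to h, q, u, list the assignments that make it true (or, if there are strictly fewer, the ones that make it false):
is false only for:
  h=False, q=False, u=False;
  h=False, q=False, u=True;
  h=False, q=True, u=False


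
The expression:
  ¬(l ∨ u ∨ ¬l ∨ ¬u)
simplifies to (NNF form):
False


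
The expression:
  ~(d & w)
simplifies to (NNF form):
~d | ~w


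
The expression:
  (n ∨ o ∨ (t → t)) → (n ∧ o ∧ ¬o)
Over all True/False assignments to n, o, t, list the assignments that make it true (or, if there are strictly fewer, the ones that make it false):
is never true.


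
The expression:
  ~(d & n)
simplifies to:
~d | ~n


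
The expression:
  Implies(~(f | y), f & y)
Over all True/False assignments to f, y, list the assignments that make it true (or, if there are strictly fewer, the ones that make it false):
is false only for:
  f=False, y=False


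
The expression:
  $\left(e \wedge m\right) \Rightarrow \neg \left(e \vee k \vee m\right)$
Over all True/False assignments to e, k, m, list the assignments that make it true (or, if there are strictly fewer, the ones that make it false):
is false only for:
  e=True, k=False, m=True;
  e=True, k=True, m=True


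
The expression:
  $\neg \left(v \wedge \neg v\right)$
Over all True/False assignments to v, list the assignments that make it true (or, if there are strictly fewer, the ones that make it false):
is always true.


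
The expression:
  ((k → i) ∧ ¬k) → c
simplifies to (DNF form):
c ∨ k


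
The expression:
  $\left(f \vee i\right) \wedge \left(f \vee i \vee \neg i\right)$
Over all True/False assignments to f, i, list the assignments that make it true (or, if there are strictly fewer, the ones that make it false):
is false only for:
  f=False, i=False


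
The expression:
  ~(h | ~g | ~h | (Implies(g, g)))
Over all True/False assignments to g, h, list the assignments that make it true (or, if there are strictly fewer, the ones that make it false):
is never true.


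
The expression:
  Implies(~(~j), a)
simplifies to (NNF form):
a | ~j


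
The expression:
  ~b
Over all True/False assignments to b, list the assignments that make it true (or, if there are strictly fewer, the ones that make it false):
is true only for:
  b=False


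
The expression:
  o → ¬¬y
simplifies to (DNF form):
y ∨ ¬o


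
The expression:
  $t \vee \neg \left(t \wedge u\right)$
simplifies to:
$\text{True}$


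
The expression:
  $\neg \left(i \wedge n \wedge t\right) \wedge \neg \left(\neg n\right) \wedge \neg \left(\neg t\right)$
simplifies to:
$n \wedge t \wedge \neg i$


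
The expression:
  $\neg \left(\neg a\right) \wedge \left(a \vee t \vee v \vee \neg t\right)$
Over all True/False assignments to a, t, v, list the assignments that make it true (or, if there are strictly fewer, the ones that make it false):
is true only for:
  a=True, t=False, v=False;
  a=True, t=False, v=True;
  a=True, t=True, v=False;
  a=True, t=True, v=True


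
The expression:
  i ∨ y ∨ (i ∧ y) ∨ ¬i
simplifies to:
True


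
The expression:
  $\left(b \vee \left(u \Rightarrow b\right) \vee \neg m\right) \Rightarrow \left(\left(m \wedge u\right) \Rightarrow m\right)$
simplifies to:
$\text{True}$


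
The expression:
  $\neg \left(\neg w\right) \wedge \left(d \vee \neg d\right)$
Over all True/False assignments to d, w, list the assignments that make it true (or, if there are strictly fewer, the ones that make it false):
is true only for:
  d=False, w=True;
  d=True, w=True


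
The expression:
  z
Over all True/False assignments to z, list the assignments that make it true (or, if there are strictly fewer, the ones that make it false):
is true only for:
  z=True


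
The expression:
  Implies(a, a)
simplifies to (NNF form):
True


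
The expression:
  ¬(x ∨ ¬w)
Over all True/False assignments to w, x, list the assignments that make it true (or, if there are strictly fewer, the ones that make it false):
is true only for:
  w=True, x=False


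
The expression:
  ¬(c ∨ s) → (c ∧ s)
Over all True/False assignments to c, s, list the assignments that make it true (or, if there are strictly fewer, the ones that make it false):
is false only for:
  c=False, s=False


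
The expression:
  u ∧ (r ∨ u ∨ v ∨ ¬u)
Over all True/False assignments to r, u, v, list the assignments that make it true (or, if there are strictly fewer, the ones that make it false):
is true only for:
  r=False, u=True, v=False;
  r=False, u=True, v=True;
  r=True, u=True, v=False;
  r=True, u=True, v=True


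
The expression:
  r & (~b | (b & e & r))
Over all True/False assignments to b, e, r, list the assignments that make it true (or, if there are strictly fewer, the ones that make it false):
is true only for:
  b=False, e=False, r=True;
  b=False, e=True, r=True;
  b=True, e=True, r=True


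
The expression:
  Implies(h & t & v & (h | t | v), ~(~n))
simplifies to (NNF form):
n | ~h | ~t | ~v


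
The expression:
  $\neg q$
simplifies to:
$\neg q$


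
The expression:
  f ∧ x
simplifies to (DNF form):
f ∧ x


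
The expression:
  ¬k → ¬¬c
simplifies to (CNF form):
c ∨ k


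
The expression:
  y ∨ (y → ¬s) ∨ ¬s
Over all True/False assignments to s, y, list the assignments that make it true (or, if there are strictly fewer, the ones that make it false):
is always true.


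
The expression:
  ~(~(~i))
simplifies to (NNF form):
~i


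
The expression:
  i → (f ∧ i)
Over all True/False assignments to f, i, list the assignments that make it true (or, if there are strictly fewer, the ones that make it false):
is false only for:
  f=False, i=True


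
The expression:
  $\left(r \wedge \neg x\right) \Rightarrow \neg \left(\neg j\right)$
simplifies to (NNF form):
$j \vee x \vee \neg r$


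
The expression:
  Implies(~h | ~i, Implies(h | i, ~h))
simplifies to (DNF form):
i | ~h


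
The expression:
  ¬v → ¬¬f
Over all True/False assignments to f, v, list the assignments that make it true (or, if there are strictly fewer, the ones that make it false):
is false only for:
  f=False, v=False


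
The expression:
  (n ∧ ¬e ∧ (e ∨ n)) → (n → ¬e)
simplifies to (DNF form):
True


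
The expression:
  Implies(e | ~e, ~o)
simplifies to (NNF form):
~o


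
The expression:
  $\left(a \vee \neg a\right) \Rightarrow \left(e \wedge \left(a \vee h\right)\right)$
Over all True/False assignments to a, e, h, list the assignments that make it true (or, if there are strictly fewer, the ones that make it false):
is true only for:
  a=False, e=True, h=True;
  a=True, e=True, h=False;
  a=True, e=True, h=True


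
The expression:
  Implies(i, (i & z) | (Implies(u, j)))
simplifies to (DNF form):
j | z | ~i | ~u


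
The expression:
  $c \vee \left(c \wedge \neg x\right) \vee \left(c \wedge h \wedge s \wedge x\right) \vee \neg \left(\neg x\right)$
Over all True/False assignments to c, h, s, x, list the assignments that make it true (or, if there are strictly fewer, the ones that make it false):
is false only for:
  c=False, h=False, s=False, x=False;
  c=False, h=False, s=True, x=False;
  c=False, h=True, s=False, x=False;
  c=False, h=True, s=True, x=False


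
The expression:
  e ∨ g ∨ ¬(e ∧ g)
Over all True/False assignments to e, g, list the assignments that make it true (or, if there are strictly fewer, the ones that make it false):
is always true.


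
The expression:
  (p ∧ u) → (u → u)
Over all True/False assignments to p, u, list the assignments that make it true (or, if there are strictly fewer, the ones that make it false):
is always true.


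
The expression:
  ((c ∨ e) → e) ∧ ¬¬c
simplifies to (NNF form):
c ∧ e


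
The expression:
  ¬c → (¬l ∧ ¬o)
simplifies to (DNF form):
c ∨ (¬l ∧ ¬o)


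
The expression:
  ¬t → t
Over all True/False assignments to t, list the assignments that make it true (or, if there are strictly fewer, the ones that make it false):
is true only for:
  t=True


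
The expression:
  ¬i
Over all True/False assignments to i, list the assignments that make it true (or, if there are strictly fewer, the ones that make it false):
is true only for:
  i=False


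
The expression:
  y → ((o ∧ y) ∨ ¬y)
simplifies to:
o ∨ ¬y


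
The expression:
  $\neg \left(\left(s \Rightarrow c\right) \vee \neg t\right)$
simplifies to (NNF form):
$s \wedge t \wedge \neg c$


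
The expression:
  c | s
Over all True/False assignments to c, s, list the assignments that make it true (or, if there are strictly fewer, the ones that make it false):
is false only for:
  c=False, s=False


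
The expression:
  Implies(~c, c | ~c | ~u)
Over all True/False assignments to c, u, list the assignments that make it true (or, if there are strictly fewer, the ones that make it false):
is always true.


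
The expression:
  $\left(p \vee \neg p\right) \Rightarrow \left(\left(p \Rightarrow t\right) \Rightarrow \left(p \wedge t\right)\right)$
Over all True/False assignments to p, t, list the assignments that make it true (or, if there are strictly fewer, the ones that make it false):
is true only for:
  p=True, t=False;
  p=True, t=True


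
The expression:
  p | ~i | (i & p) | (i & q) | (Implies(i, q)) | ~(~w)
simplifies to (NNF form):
p | q | w | ~i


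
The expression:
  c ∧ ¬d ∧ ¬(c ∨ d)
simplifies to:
False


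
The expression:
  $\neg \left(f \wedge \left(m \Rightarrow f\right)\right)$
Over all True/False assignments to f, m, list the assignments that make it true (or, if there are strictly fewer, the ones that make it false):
is true only for:
  f=False, m=False;
  f=False, m=True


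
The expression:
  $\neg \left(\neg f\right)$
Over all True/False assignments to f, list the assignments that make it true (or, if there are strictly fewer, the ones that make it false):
is true only for:
  f=True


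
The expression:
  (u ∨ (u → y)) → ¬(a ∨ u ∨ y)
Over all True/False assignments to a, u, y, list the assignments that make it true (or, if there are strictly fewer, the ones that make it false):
is true only for:
  a=False, u=False, y=False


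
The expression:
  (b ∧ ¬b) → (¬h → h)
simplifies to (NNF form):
True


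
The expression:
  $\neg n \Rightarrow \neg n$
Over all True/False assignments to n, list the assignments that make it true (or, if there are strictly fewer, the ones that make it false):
is always true.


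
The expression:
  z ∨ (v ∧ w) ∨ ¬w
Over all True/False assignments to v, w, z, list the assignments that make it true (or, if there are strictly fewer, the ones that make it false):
is false only for:
  v=False, w=True, z=False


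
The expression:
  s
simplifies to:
s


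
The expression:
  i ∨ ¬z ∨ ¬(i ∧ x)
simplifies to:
True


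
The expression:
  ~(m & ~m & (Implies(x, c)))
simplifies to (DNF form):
True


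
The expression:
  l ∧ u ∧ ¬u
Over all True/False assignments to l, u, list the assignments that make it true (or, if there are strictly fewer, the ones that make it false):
is never true.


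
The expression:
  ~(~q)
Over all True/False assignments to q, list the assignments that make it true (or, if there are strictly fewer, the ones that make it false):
is true only for:
  q=True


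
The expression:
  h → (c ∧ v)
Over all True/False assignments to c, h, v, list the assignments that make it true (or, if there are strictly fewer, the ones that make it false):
is false only for:
  c=False, h=True, v=False;
  c=False, h=True, v=True;
  c=True, h=True, v=False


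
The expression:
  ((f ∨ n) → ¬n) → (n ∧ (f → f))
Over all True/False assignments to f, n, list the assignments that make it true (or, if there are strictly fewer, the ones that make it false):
is true only for:
  f=False, n=True;
  f=True, n=True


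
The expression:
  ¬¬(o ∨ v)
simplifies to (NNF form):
o ∨ v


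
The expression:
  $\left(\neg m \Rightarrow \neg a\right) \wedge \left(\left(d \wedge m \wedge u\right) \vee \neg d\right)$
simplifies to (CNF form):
$\left(m \vee \neg a\right) \wedge \left(m \vee \neg d\right) \wedge \left(u \vee \neg d\right)$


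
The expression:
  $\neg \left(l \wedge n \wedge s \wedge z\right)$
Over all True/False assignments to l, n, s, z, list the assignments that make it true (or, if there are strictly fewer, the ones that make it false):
is false only for:
  l=True, n=True, s=True, z=True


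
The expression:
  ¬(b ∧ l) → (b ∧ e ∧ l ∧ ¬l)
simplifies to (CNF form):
b ∧ l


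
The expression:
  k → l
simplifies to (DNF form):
l ∨ ¬k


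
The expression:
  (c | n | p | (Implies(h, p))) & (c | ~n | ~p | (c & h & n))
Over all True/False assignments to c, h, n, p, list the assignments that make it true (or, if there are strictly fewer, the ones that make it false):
is false only for:
  c=False, h=False, n=True, p=True;
  c=False, h=True, n=False, p=False;
  c=False, h=True, n=True, p=True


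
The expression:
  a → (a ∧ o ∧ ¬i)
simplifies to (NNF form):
(o ∧ ¬i) ∨ ¬a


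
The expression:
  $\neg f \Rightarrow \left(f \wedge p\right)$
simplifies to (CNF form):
$f$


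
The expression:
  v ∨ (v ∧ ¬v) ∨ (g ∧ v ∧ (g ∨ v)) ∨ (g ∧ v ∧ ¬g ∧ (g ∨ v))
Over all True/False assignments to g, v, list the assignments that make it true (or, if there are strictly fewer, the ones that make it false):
is true only for:
  g=False, v=True;
  g=True, v=True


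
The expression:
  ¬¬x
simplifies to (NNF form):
x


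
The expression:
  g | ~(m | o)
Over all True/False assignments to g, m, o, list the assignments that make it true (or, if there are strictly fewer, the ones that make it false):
is false only for:
  g=False, m=False, o=True;
  g=False, m=True, o=False;
  g=False, m=True, o=True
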